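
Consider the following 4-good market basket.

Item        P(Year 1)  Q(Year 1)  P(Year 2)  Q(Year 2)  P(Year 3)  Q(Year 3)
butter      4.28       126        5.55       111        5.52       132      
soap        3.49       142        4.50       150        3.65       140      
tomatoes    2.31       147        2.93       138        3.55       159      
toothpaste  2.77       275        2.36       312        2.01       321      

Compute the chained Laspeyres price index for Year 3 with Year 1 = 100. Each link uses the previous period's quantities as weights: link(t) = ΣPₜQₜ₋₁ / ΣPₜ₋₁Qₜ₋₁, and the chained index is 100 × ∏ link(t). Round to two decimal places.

106.00

Link Year 1→Year 2:
ΣP(Year 2)Q(Year 1) = 5.55×126 + 4.50×142 + 2.93×147 + 2.36×275 = 699.3 + 639 + 430.71 + 649 = 2418.01
ΣP(Year 1)Q(Year 1) = 4.28×126 + 3.49×142 + 2.31×147 + 2.77×275 = 539.28 + 495.58 + 339.57 + 761.75 = 2136.18
link = 2418.01/2136.18 = 1.131932
Link Year 2→Year 3:
ΣP(Year 3)Q(Year 2) = 5.52×111 + 3.65×150 + 3.55×138 + 2.01×312 = 612.72 + 547.5 + 489.9 + 627.12 = 2277.24
ΣP(Year 2)Q(Year 2) = 5.55×111 + 4.50×150 + 2.93×138 + 2.36×312 = 616.05 + 675 + 404.34 + 736.32 = 2431.71
link = 2277.24/2431.71 = 0.936477
Chained index = 100 × 1.131932 × 0.936477 = 106.0028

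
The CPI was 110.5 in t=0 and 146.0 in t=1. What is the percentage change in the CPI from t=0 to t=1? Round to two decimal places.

Change = (146.0 − 110.5) / 110.5 × 100
       = 35.5 / 110.5 × 100 = 32.1267%

32.13%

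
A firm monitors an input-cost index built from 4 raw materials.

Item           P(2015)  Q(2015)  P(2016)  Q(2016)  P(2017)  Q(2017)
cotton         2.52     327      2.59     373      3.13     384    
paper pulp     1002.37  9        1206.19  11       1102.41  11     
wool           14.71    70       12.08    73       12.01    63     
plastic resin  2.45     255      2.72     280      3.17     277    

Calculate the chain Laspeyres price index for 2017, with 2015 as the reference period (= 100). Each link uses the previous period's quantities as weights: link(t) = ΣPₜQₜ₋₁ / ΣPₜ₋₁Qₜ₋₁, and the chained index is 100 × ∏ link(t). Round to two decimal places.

Link 2015→2016:
ΣP(2016)Q(2015) = 2.59×327 + 1206.19×9 + 12.08×70 + 2.72×255 = 846.93 + 10855.71 + 845.6 + 693.6 = 13241.84
ΣP(2015)Q(2015) = 2.52×327 + 1002.37×9 + 14.71×70 + 2.45×255 = 824.04 + 9021.33 + 1029.7 + 624.75 = 11499.82
link = 13241.84/11499.82 = 1.151482
Link 2016→2017:
ΣP(2017)Q(2016) = 3.13×373 + 1102.41×11 + 12.01×73 + 3.17×280 = 1167.49 + 12126.51 + 876.73 + 887.6 = 15058.33
ΣP(2016)Q(2016) = 2.59×373 + 1206.19×11 + 12.08×73 + 2.72×280 = 966.07 + 13268.09 + 881.84 + 761.6 = 15877.6
link = 15058.33/15877.6 = 0.948401
Chained index = 100 × 1.151482 × 0.948401 = 109.2067

109.21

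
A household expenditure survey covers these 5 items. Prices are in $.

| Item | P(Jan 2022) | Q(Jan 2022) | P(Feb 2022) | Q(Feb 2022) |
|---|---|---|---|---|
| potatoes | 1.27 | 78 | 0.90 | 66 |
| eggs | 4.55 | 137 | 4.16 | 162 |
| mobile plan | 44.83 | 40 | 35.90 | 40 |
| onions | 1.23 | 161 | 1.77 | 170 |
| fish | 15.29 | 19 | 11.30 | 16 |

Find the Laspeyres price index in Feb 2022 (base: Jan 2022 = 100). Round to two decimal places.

85.74

Laspeyres price index uses base-period quantities as weights.
ΣP(Feb 2022)·Q(Jan 2022) = 0.90×78 + 4.16×137 + 35.90×40 + 1.77×161 + 11.30×19 = 70.2 + 569.92 + 1436 + 284.97 + 214.7 = 2575.79
ΣP(Jan 2022)·Q(Jan 2022) = 1.27×78 + 4.55×137 + 44.83×40 + 1.23×161 + 15.29×19 = 99.06 + 623.35 + 1793.2 + 198.03 + 290.51 = 3004.15
Index = 2575.79 / 3004.15 × 100 = 85.7411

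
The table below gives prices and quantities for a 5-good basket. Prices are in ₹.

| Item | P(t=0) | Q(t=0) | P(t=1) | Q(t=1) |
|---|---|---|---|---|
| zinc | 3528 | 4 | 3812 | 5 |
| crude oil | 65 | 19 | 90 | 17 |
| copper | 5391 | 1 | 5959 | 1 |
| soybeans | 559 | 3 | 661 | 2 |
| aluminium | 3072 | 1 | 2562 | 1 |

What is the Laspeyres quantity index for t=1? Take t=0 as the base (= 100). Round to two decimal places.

Laspeyres quantity index uses base-period prices as weights.
ΣP(t=0)·Q(t=1) = 3528×5 + 65×17 + 5391×1 + 559×2 + 3072×1 = 17640 + 1105 + 5391 + 1118 + 3072 = 28326
ΣP(t=0)·Q(t=0) = 3528×4 + 65×19 + 5391×1 + 559×3 + 3072×1 = 14112 + 1235 + 5391 + 1677 + 3072 = 25487
Index = 28326 / 25487 × 100 = 111.1390

111.14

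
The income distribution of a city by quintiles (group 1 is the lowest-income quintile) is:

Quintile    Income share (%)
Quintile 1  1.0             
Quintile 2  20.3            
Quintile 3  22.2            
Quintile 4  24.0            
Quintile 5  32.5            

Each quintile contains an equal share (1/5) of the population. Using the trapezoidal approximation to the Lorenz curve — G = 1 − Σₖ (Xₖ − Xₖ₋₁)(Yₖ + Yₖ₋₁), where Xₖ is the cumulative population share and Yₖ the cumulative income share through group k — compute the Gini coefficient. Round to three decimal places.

0.267

Cumulative income shares Yₖ: 0.0100, 0.2130, 0.4350, 0.6750, 1.0000
Σ (Xₖ−Xₖ₋₁)(Yₖ+Yₖ₋₁) = (1/5)(0.0100+0.0000) + (1/5)(0.2130+0.0100) + (1/5)(0.4350+0.2130) + (1/5)(0.6750+0.4350) + (1/5)(1.0000+0.6750)
  = 0.0020 + 0.0446 + 0.1296 + 0.2220 + 0.3350 = 0.7332
G = 1 − 0.7332 = 0.2668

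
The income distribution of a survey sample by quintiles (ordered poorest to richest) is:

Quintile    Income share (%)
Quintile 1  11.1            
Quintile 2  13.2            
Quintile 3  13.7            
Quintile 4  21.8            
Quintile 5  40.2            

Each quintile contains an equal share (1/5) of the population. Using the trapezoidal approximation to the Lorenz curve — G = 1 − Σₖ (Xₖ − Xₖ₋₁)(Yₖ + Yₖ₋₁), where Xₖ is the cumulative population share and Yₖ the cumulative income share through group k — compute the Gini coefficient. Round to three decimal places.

Cumulative income shares Yₖ: 0.1110, 0.2430, 0.3800, 0.5980, 1.0000
Σ (Xₖ−Xₖ₋₁)(Yₖ+Yₖ₋₁) = (1/5)(0.1110+0.0000) + (1/5)(0.2430+0.1110) + (1/5)(0.3800+0.2430) + (1/5)(0.5980+0.3800) + (1/5)(1.0000+0.5980)
  = 0.0222 + 0.0708 + 0.1246 + 0.1956 + 0.3196 = 0.7328
G = 1 − 0.7328 = 0.2672

0.267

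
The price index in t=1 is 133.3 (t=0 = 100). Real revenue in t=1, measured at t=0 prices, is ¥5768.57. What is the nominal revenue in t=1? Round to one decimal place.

7689.5

Nominal = Real × (Index/100) = 5768.57 × (133.3/100)
        = 5768.57 × 1.333 = 7689.5038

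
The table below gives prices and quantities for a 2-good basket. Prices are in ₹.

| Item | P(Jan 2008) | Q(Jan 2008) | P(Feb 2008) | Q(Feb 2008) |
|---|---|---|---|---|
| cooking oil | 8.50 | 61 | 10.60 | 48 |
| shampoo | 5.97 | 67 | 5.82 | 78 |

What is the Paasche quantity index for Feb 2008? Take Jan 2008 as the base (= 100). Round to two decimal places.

92.88

Paasche quantity index uses current-period prices as weights.
ΣP(Feb 2008)·Q(Feb 2008) = 10.60×48 + 5.82×78 = 508.8 + 453.96 = 962.76
ΣP(Feb 2008)·Q(Jan 2008) = 10.60×61 + 5.82×67 = 646.6 + 389.94 = 1036.54
Index = 962.76 / 1036.54 × 100 = 92.8821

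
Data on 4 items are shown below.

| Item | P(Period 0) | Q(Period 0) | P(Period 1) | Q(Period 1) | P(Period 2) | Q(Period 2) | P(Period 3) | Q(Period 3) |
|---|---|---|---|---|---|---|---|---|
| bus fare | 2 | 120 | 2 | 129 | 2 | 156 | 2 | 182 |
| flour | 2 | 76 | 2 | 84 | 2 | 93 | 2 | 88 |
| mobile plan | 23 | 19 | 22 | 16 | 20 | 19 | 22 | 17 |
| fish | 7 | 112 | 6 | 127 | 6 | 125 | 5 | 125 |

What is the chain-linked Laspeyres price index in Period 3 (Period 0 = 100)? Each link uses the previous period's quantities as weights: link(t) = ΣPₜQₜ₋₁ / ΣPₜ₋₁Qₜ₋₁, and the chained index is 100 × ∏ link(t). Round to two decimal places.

85.16

Link Period 0→Period 1:
ΣP(Period 1)Q(Period 0) = 2×120 + 2×76 + 22×19 + 6×112 = 240 + 152 + 418 + 672 = 1482
ΣP(Period 0)Q(Period 0) = 2×120 + 2×76 + 23×19 + 7×112 = 240 + 152 + 437 + 784 = 1613
link = 1482/1613 = 0.918785
Link Period 1→Period 2:
ΣP(Period 2)Q(Period 1) = 2×129 + 2×84 + 20×16 + 6×127 = 258 + 168 + 320 + 762 = 1508
ΣP(Period 1)Q(Period 1) = 2×129 + 2×84 + 22×16 + 6×127 = 258 + 168 + 352 + 762 = 1540
link = 1508/1540 = 0.979221
Link Period 2→Period 3:
ΣP(Period 3)Q(Period 2) = 2×156 + 2×93 + 22×19 + 5×125 = 312 + 186 + 418 + 625 = 1541
ΣP(Period 2)Q(Period 2) = 2×156 + 2×93 + 20×19 + 6×125 = 312 + 186 + 380 + 750 = 1628
link = 1541/1628 = 0.946560
Chained index = 100 × 0.918785 × 0.979221 × 0.946560 = 85.1614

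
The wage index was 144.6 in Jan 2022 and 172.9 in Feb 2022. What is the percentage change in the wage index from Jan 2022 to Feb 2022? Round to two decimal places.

19.57%

Change = (172.9 − 144.6) / 144.6 × 100
       = 28.3 / 144.6 × 100 = 19.5712%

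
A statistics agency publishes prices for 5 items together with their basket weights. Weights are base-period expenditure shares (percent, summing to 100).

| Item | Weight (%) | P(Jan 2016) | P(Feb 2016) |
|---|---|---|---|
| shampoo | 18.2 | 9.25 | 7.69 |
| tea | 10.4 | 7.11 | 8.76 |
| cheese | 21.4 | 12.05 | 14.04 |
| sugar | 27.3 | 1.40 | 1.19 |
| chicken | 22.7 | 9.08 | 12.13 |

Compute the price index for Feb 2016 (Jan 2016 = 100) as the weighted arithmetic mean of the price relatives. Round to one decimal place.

shampoo: 18.2 × (7.69/9.25) = 18.2 × 0.831351 = 15.1306
tea: 10.4 × (8.76/7.11) = 10.4 × 1.232068 = 12.8135
cheese: 21.4 × (14.04/12.05) = 21.4 × 1.165145 = 24.9341
sugar: 27.3 × (1.19/1.40) = 27.3 × 0.850000 = 23.2050
chicken: 22.7 × (12.13/9.08) = 22.7 × 1.335903 = 30.3250
Index = Σ wᵢ·(p₁ᵢ/p₀ᵢ) = 15.1306 + 12.8135 + 24.9341 + 23.2050 + 30.3250 = 106.4082

106.4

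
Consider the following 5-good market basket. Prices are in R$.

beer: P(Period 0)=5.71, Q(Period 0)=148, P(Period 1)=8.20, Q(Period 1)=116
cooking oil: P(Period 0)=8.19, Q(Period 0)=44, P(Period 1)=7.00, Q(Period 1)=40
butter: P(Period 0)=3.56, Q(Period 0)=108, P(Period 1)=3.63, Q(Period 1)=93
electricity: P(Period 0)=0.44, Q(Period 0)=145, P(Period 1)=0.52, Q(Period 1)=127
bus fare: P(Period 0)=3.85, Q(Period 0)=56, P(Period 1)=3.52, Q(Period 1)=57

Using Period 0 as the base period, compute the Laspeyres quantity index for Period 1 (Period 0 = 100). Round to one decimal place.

85.4

Laspeyres quantity index uses base-period prices as weights.
ΣP(Period 0)·Q(Period 1) = 5.71×116 + 8.19×40 + 3.56×93 + 0.44×127 + 3.85×57 = 662.36 + 327.6 + 331.08 + 55.88 + 219.45 = 1596.37
ΣP(Period 0)·Q(Period 0) = 5.71×148 + 8.19×44 + 3.56×108 + 0.44×145 + 3.85×56 = 845.08 + 360.36 + 384.48 + 63.8 + 215.6 = 1869.32
Index = 1596.37 / 1869.32 × 100 = 85.3984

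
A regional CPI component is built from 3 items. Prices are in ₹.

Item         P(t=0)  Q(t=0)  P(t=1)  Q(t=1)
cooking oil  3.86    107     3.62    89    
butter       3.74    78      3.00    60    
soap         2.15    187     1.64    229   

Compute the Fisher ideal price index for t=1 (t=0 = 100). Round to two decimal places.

83.31

Laspeyres component (base-period weights):
ΣP(t=1)Q(t=0) = 3.62×107 + 3.00×78 + 1.64×187 = 387.34 + 234 + 306.68 = 928.02
ΣP(t=0)Q(t=0) = 3.86×107 + 3.74×78 + 2.15×187 = 413.02 + 291.72 + 402.05 = 1106.79
L = 928.02 / 1106.79 × 100 = 83.8479
Paasche component (current-period weights):
ΣP(t=1)Q(t=1) = 3.62×89 + 3.00×60 + 1.64×229 = 322.18 + 180 + 375.56 = 877.74
ΣP(t=0)Q(t=1) = 3.86×89 + 3.74×60 + 2.15×229 = 343.54 + 224.4 + 492.35 = 1060.29
P = 877.74 / 1060.29 × 100 = 82.7830
Fisher = √(L × P) = √(83.8479 × 82.7830) = 83.3137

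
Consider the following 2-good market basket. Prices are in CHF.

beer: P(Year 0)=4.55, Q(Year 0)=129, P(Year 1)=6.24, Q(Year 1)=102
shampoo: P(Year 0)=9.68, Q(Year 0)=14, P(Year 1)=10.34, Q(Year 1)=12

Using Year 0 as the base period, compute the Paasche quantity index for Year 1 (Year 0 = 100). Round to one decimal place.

80.1

Paasche quantity index uses current-period prices as weights.
ΣP(Year 1)·Q(Year 1) = 6.24×102 + 10.34×12 = 636.48 + 124.08 = 760.56
ΣP(Year 1)·Q(Year 0) = 6.24×129 + 10.34×14 = 804.96 + 144.76 = 949.72
Index = 760.56 / 949.72 × 100 = 80.0826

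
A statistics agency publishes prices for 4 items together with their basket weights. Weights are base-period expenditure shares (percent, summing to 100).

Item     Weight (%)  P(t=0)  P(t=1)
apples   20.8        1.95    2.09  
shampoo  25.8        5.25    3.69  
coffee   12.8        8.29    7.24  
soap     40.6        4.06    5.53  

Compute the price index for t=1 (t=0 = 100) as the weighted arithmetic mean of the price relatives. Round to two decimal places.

apples: 20.8 × (2.09/1.95) = 20.8 × 1.071795 = 22.2933
shampoo: 25.8 × (3.69/5.25) = 25.8 × 0.702857 = 18.1337
coffee: 12.8 × (7.24/8.29) = 12.8 × 0.873341 = 11.1788
soap: 40.6 × (5.53/4.06) = 40.6 × 1.362069 = 55.3000
Index = Σ wᵢ·(p₁ᵢ/p₀ᵢ) = 22.2933 + 18.1337 + 11.1788 + 55.3000 = 106.9058

106.91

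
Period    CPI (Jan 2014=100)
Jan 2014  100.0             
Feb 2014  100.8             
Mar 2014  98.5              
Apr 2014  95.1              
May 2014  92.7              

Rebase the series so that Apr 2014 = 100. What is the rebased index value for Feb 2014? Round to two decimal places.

Rebased(Feb 2014) = 100.8 / 95.1 × 100 = 105.9937

105.99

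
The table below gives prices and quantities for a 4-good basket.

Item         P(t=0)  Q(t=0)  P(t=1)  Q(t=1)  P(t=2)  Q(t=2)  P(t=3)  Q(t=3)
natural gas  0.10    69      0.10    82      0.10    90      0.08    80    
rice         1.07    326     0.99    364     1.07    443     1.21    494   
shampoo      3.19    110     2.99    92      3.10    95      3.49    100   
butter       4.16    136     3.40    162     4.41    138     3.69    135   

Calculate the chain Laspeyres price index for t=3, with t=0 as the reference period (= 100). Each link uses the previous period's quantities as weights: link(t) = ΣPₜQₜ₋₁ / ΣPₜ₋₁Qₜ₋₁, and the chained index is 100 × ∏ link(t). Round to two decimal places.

102.90

Link t=0→t=1:
ΣP(t=1)Q(t=0) = 0.10×69 + 0.99×326 + 2.99×110 + 3.40×136 = 6.9 + 322.74 + 328.9 + 462.4 = 1120.94
ΣP(t=0)Q(t=0) = 0.10×69 + 1.07×326 + 3.19×110 + 4.16×136 = 6.9 + 348.82 + 350.9 + 565.76 = 1272.38
link = 1120.94/1272.38 = 0.880979
Link t=1→t=2:
ΣP(t=2)Q(t=1) = 0.10×82 + 1.07×364 + 3.10×92 + 4.41×162 = 8.2 + 389.48 + 285.2 + 714.42 = 1397.3
ΣP(t=1)Q(t=1) = 0.10×82 + 0.99×364 + 2.99×92 + 3.40×162 = 8.2 + 360.36 + 275.08 + 550.8 = 1194.44
link = 1397.3/1194.44 = 1.169837
Link t=2→t=3:
ΣP(t=3)Q(t=2) = 0.08×90 + 1.21×443 + 3.49×95 + 3.69×138 = 7.2 + 536.03 + 331.55 + 509.22 = 1384
ΣP(t=2)Q(t=2) = 0.10×90 + 1.07×443 + 3.10×95 + 4.41×138 = 9 + 474.01 + 294.5 + 608.58 = 1386.09
link = 1384/1386.09 = 0.998492
Chained index = 100 × 0.880979 × 1.169837 × 0.998492 = 102.9048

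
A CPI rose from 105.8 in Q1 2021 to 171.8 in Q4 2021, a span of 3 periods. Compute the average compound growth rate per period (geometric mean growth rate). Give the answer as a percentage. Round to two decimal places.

Growth factor = (171.8/105.8)^(1/3) = (1.623819)^(1/3) = 1.175382
Growth rate = 1.175382 − 1 = 0.175382 = 17.5382%

17.54%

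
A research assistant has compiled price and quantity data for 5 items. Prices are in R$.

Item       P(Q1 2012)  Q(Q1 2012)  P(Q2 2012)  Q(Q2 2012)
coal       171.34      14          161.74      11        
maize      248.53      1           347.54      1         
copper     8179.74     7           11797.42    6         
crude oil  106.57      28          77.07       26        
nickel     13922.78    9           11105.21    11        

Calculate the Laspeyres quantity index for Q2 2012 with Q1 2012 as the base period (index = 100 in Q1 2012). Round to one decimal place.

Laspeyres quantity index uses base-period prices as weights.
ΣP(Q1 2012)·Q(Q2 2012) = 171.34×11 + 248.53×1 + 8179.74×6 + 106.57×26 + 13922.78×11 = 1884.74 + 248.53 + 49078.44 + 2770.82 + 153150.58 = 207133.11
ΣP(Q1 2012)·Q(Q1 2012) = 171.34×14 + 248.53×1 + 8179.74×7 + 106.57×28 + 13922.78×9 = 2398.76 + 248.53 + 57258.18 + 2983.96 + 125305.02 = 188194.45
Index = 207133.11 / 188194.45 × 100 = 110.0633

110.1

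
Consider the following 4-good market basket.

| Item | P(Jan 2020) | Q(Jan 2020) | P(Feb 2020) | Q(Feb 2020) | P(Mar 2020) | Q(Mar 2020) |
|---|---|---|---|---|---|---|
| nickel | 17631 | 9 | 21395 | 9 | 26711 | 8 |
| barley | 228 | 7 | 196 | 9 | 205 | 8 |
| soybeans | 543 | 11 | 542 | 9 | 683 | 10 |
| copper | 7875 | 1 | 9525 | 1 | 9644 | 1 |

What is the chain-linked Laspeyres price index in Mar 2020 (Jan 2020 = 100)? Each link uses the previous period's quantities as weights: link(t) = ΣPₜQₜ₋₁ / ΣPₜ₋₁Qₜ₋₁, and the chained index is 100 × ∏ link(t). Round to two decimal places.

Link Jan 2020→Feb 2020:
ΣP(Feb 2020)Q(Jan 2020) = 21395×9 + 196×7 + 542×11 + 9525×1 = 192555 + 1372 + 5962 + 9525 = 209414
ΣP(Jan 2020)Q(Jan 2020) = 17631×9 + 228×7 + 543×11 + 7875×1 = 158679 + 1596 + 5973 + 7875 = 174123
link = 209414/174123 = 1.202679
Link Feb 2020→Mar 2020:
ΣP(Mar 2020)Q(Feb 2020) = 26711×9 + 205×9 + 683×9 + 9644×1 = 240399 + 1845 + 6147 + 9644 = 258035
ΣP(Feb 2020)Q(Feb 2020) = 21395×9 + 196×9 + 542×9 + 9525×1 = 192555 + 1764 + 4878 + 9525 = 208722
link = 258035/208722 = 1.236262
Chained index = 100 × 1.202679 × 1.236262 = 148.6825

148.68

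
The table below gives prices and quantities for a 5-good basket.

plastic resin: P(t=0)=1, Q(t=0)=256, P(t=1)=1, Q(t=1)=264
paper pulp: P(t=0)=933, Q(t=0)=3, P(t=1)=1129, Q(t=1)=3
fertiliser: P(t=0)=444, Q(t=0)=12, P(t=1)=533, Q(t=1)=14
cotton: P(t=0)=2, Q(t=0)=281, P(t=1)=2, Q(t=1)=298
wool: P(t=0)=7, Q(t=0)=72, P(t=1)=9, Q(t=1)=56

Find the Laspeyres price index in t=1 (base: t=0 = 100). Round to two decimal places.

Laspeyres price index uses base-period quantities as weights.
ΣP(t=1)·Q(t=0) = 1×256 + 1129×3 + 533×12 + 2×281 + 9×72 = 256 + 3387 + 6396 + 562 + 648 = 11249
ΣP(t=0)·Q(t=0) = 1×256 + 933×3 + 444×12 + 2×281 + 7×72 = 256 + 2799 + 5328 + 562 + 504 = 9449
Index = 11249 / 9449 × 100 = 119.0496

119.05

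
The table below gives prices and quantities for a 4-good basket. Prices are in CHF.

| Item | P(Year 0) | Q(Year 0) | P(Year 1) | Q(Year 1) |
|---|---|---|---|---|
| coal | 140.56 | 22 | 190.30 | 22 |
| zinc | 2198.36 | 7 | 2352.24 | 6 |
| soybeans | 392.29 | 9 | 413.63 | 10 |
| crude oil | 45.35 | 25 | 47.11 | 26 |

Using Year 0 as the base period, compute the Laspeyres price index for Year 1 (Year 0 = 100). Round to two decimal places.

110.40

Laspeyres price index uses base-period quantities as weights.
ΣP(Year 1)·Q(Year 0) = 190.30×22 + 2352.24×7 + 413.63×9 + 47.11×25 = 4186.6 + 16465.68 + 3722.67 + 1177.75 = 25552.7
ΣP(Year 0)·Q(Year 0) = 140.56×22 + 2198.36×7 + 392.29×9 + 45.35×25 = 3092.32 + 15388.52 + 3530.61 + 1133.75 = 23145.2
Index = 25552.7 / 23145.2 × 100 = 110.4017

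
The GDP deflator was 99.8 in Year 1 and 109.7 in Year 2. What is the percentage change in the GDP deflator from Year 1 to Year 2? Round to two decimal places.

Change = (109.7 − 99.8) / 99.8 × 100
       = 9.9 / 99.8 × 100 = 9.9198%

9.92%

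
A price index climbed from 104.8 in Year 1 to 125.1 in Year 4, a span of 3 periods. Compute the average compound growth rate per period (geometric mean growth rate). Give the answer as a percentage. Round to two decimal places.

Growth factor = (125.1/104.8)^(1/3) = (1.193702)^(1/3) = 1.060796
Growth rate = 1.060796 − 1 = 0.060796 = 6.0796%

6.08%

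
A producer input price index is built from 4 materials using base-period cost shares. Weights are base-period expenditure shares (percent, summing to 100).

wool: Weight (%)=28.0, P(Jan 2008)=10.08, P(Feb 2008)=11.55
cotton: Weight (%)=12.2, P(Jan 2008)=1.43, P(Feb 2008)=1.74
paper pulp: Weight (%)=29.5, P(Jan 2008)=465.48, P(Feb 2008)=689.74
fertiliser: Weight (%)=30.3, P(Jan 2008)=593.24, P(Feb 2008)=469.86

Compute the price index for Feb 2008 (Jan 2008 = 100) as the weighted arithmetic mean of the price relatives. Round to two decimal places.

wool: 28.0 × (11.55/10.08) = 28.0 × 1.145833 = 32.0833
cotton: 12.2 × (1.74/1.43) = 12.2 × 1.216783 = 14.8448
paper pulp: 29.5 × (689.74/465.48) = 29.5 × 1.481782 = 43.7126
fertiliser: 30.3 × (469.86/593.24) = 30.3 × 0.792023 = 23.9983
Index = Σ wᵢ·(p₁ᵢ/p₀ᵢ) = 32.0833 + 14.8448 + 43.7126 + 23.9983 = 114.6390

114.64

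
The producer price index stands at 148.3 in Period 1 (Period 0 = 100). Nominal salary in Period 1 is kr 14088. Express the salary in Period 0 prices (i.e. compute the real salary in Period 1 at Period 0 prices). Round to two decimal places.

9499.66

Real = Nominal ÷ (Index/100) = 14088 ÷ (148.3/100)
     = 14088 ÷ 1.483 = 9499.6628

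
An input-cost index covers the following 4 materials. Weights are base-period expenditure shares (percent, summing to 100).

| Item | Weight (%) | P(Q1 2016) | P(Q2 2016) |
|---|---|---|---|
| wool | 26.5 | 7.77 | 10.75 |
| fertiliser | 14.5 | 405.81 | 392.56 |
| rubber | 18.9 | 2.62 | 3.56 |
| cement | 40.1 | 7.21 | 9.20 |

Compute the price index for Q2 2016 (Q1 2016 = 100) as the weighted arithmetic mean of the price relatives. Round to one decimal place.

127.5

wool: 26.5 × (10.75/7.77) = 26.5 × 1.383526 = 36.6634
fertiliser: 14.5 × (392.56/405.81) = 14.5 × 0.967349 = 14.0266
rubber: 18.9 × (3.56/2.62) = 18.9 × 1.358779 = 25.6809
cement: 40.1 × (9.20/7.21) = 40.1 × 1.276006 = 51.1678
Index = Σ wᵢ·(p₁ᵢ/p₀ᵢ) = 36.6634 + 14.0266 + 25.6809 + 51.1678 = 127.5388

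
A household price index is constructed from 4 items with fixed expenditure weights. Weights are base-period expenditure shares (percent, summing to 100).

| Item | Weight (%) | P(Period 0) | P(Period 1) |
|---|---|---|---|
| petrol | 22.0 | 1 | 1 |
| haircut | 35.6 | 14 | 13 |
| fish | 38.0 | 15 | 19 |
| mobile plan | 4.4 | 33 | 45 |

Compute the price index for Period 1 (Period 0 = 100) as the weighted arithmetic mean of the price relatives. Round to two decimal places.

109.19

petrol: 22.0 × (1/1) = 22.0 × 1.000000 = 22.0000
haircut: 35.6 × (13/14) = 35.6 × 0.928571 = 33.0571
fish: 38.0 × (19/15) = 38.0 × 1.266667 = 48.1333
mobile plan: 4.4 × (45/33) = 4.4 × 1.363636 = 6.0000
Index = Σ wᵢ·(p₁ᵢ/p₀ᵢ) = 22.0000 + 33.0571 + 48.1333 + 6.0000 = 109.1905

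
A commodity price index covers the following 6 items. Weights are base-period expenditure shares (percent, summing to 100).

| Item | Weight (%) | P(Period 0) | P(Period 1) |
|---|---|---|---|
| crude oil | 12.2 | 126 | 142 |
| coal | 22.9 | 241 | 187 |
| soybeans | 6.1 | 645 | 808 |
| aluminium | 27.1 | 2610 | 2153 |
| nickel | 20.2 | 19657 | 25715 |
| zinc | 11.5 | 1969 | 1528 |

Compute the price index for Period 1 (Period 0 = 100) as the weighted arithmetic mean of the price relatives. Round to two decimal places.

crude oil: 12.2 × (142/126) = 12.2 × 1.126984 = 13.7492
coal: 22.9 × (187/241) = 22.9 × 0.775934 = 17.7689
soybeans: 6.1 × (808/645) = 6.1 × 1.252713 = 7.6416
aluminium: 27.1 × (2153/2610) = 27.1 × 0.824904 = 22.3549
nickel: 20.2 × (25715/19657) = 20.2 × 1.308185 = 26.4253
zinc: 11.5 × (1528/1969) = 11.5 × 0.776028 = 8.9243
Index = Σ wᵢ·(p₁ᵢ/p₀ᵢ) = 13.7492 + 17.7689 + 7.6416 + 22.3549 + 26.4253 + 8.9243 = 96.8642

96.86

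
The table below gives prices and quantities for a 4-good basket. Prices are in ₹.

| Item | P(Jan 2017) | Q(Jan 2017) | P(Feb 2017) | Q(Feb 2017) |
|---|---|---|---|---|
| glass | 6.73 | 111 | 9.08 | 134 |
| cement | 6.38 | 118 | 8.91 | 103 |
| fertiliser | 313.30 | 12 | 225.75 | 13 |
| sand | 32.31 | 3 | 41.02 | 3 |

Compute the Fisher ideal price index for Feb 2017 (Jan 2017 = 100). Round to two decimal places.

90.98

Laspeyres component (base-period weights):
ΣP(Feb 2017)Q(Jan 2017) = 9.08×111 + 8.91×118 + 225.75×12 + 41.02×3 = 1007.88 + 1051.38 + 2709 + 123.06 = 4891.32
ΣP(Jan 2017)Q(Jan 2017) = 6.73×111 + 6.38×118 + 313.30×12 + 32.31×3 = 747.03 + 752.84 + 3759.6 + 96.93 = 5356.4
L = 4891.32 / 5356.4 × 100 = 91.3173
Paasche component (current-period weights):
ΣP(Feb 2017)Q(Feb 2017) = 9.08×134 + 8.91×103 + 225.75×13 + 41.02×3 = 1216.72 + 917.73 + 2934.75 + 123.06 = 5192.26
ΣP(Jan 2017)Q(Feb 2017) = 6.73×134 + 6.38×103 + 313.30×13 + 32.31×3 = 901.82 + 657.14 + 4072.9 + 96.93 = 5728.79
P = 5192.26 / 5728.79 × 100 = 90.6345
Fisher = √(L × P) = √(91.3173 × 90.6345) = 90.9753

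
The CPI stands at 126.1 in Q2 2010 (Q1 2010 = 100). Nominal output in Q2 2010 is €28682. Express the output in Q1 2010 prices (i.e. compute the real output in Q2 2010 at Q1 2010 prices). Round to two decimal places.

22745.44

Real = Nominal ÷ (Index/100) = 28682 ÷ (126.1/100)
     = 28682 ÷ 1.261 = 22745.4401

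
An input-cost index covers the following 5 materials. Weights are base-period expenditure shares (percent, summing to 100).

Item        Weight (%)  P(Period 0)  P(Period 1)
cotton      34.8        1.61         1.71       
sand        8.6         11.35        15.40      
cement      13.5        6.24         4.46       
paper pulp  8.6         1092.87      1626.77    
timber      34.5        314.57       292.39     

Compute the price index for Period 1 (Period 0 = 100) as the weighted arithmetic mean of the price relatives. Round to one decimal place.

cotton: 34.8 × (1.71/1.61) = 34.8 × 1.062112 = 36.9615
sand: 8.6 × (15.40/11.35) = 8.6 × 1.356828 = 11.6687
cement: 13.5 × (4.46/6.24) = 13.5 × 0.714744 = 9.6490
paper pulp: 8.6 × (1626.77/1092.87) = 8.6 × 1.488530 = 12.8014
timber: 34.5 × (292.39/314.57) = 34.5 × 0.929491 = 32.0674
Index = Σ wᵢ·(p₁ᵢ/p₀ᵢ) = 36.9615 + 11.6687 + 9.6490 + 12.8014 + 32.0674 = 103.1481

103.1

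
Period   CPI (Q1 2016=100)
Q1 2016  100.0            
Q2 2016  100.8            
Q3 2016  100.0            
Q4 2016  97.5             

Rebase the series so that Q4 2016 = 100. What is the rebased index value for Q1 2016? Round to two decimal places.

102.56

Rebased(Q1 2016) = 100.0 / 97.5 × 100 = 102.5641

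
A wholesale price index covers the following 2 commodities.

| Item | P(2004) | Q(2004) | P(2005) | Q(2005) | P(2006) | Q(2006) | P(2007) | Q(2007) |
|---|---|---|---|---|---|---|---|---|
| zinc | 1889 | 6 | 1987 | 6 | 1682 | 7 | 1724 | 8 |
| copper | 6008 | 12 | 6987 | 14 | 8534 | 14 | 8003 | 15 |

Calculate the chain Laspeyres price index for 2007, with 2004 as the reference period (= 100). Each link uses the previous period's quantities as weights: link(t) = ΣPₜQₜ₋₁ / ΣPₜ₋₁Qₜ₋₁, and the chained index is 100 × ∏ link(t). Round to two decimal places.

Link 2004→2005:
ΣP(2005)Q(2004) = 1987×6 + 6987×12 = 11922 + 83844 = 95766
ΣP(2004)Q(2004) = 1889×6 + 6008×12 = 11334 + 72096 = 83430
link = 95766/83430 = 1.147860
Link 2005→2006:
ΣP(2006)Q(2005) = 1682×6 + 8534×14 = 10092 + 119476 = 129568
ΣP(2005)Q(2005) = 1987×6 + 6987×14 = 11922 + 97818 = 109740
link = 129568/109740 = 1.180682
Link 2006→2007:
ΣP(2007)Q(2006) = 1724×7 + 8003×14 = 12068 + 112042 = 124110
ΣP(2006)Q(2006) = 1682×7 + 8534×14 = 11774 + 119476 = 131250
link = 124110/131250 = 0.945600
Chained index = 100 × 1.147860 × 1.180682 × 0.945600 = 128.1532

128.15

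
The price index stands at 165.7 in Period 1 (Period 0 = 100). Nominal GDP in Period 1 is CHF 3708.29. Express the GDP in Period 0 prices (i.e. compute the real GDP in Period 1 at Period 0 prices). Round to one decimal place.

2238.0

Real = Nominal ÷ (Index/100) = 3708.29 ÷ (165.7/100)
     = 3708.29 ÷ 1.657 = 2237.9541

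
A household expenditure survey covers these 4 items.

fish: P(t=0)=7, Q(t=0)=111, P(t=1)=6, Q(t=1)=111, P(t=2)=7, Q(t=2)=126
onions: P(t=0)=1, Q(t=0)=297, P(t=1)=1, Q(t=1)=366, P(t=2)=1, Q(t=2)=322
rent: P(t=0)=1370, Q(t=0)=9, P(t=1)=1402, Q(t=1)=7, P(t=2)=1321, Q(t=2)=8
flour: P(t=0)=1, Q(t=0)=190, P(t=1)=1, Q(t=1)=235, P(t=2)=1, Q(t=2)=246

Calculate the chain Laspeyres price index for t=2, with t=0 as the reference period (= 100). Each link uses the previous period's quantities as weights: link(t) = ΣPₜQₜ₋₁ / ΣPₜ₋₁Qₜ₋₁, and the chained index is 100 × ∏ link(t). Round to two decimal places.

Link t=0→t=1:
ΣP(t=1)Q(t=0) = 6×111 + 1×297 + 1402×9 + 1×190 = 666 + 297 + 12618 + 190 = 13771
ΣP(t=0)Q(t=0) = 7×111 + 1×297 + 1370×9 + 1×190 = 777 + 297 + 12330 + 190 = 13594
link = 13771/13594 = 1.013020
Link t=1→t=2:
ΣP(t=2)Q(t=1) = 7×111 + 1×366 + 1321×7 + 1×235 = 777 + 366 + 9247 + 235 = 10625
ΣP(t=1)Q(t=1) = 6×111 + 1×366 + 1402×7 + 1×235 = 666 + 366 + 9814 + 235 = 11081
link = 10625/11081 = 0.958848
Chained index = 100 × 1.013020 × 0.958848 = 97.1333

97.13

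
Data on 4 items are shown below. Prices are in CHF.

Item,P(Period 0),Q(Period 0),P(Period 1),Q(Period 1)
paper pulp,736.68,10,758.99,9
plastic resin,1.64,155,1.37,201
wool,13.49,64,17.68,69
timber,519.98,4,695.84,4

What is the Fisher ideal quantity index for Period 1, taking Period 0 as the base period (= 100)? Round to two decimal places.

94.60

Laspeyres component (base-period weights):
ΣP(Period 0)Q(Period 1) = 736.68×9 + 1.64×201 + 13.49×69 + 519.98×4 = 6630.12 + 329.64 + 930.81 + 2079.92 = 9970.49
ΣP(Period 0)Q(Period 0) = 736.68×10 + 1.64×155 + 13.49×64 + 519.98×4 = 7366.8 + 254.2 + 863.36 + 2079.92 = 10564.28
L = 9970.49 / 10564.28 × 100 = 94.3793
Paasche component (current-period weights):
ΣP(Period 1)Q(Period 1) = 758.99×9 + 1.37×201 + 17.68×69 + 695.84×4 = 6830.91 + 275.37 + 1219.92 + 2783.36 = 11109.56
ΣP(Period 1)Q(Period 0) = 758.99×10 + 1.37×155 + 17.68×64 + 695.84×4 = 7589.9 + 212.35 + 1131.52 + 2783.36 = 11717.13
P = 11109.56 / 11717.13 × 100 = 94.8147
Fisher = √(L × P) = √(94.3793 × 94.8147) = 94.5967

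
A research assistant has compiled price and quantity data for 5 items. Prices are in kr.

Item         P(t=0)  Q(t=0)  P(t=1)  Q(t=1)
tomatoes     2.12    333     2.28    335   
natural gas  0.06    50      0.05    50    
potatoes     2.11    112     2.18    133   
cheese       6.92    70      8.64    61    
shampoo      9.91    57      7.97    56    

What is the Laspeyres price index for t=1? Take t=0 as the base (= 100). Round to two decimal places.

103.53

Laspeyres price index uses base-period quantities as weights.
ΣP(t=1)·Q(t=0) = 2.28×333 + 0.05×50 + 2.18×112 + 8.64×70 + 7.97×57 = 759.24 + 2.5 + 244.16 + 604.8 + 454.29 = 2064.99
ΣP(t=0)·Q(t=0) = 2.12×333 + 0.06×50 + 2.11×112 + 6.92×70 + 9.91×57 = 705.96 + 3 + 236.32 + 484.4 + 564.87 = 1994.55
Index = 2064.99 / 1994.55 × 100 = 103.5316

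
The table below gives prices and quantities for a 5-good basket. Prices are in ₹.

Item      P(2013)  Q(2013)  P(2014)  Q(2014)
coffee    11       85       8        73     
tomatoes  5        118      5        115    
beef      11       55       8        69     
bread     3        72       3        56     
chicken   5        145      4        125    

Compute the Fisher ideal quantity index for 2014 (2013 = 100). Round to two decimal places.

Laspeyres component (base-period weights):
ΣP(2013)Q(2014) = 11×73 + 5×115 + 11×69 + 3×56 + 5×125 = 803 + 575 + 759 + 168 + 625 = 2930
ΣP(2013)Q(2013) = 11×85 + 5×118 + 11×55 + 3×72 + 5×145 = 935 + 590 + 605 + 216 + 725 = 3071
L = 2930 / 3071 × 100 = 95.4087
Paasche component (current-period weights):
ΣP(2014)Q(2014) = 8×73 + 5×115 + 8×69 + 3×56 + 4×125 = 584 + 575 + 552 + 168 + 500 = 2379
ΣP(2014)Q(2013) = 8×85 + 5×118 + 8×55 + 3×72 + 4×145 = 680 + 590 + 440 + 216 + 580 = 2506
P = 2379 / 2506 × 100 = 94.9322
Fisher = √(L × P) = √(95.4087 × 94.9322) = 95.1701

95.17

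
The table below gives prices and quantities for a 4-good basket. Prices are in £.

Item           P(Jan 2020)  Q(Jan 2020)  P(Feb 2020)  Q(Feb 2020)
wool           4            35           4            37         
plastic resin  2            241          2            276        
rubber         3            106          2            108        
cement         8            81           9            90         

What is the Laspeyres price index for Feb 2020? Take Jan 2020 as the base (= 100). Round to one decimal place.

Laspeyres price index uses base-period quantities as weights.
ΣP(Feb 2020)·Q(Jan 2020) = 4×35 + 2×241 + 2×106 + 9×81 = 140 + 482 + 212 + 729 = 1563
ΣP(Jan 2020)·Q(Jan 2020) = 4×35 + 2×241 + 3×106 + 8×81 = 140 + 482 + 318 + 648 = 1588
Index = 1563 / 1588 × 100 = 98.4257

98.4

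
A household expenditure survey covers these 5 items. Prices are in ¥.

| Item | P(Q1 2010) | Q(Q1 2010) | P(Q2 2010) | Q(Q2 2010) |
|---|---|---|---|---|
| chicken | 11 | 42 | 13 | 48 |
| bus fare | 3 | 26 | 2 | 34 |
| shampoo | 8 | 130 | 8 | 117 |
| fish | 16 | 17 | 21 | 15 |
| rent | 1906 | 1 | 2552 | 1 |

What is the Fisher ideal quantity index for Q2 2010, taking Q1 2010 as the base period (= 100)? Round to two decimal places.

Laspeyres component (base-period weights):
ΣP(Q1 2010)Q(Q2 2010) = 11×48 + 3×34 + 8×117 + 16×15 + 1906×1 = 528 + 102 + 936 + 240 + 1906 = 3712
ΣP(Q1 2010)Q(Q1 2010) = 11×42 + 3×26 + 8×130 + 16×17 + 1906×1 = 462 + 78 + 1040 + 272 + 1906 = 3758
L = 3712 / 3758 × 100 = 98.7759
Paasche component (current-period weights):
ΣP(Q2 2010)Q(Q2 2010) = 13×48 + 2×34 + 8×117 + 21×15 + 2552×1 = 624 + 68 + 936 + 315 + 2552 = 4495
ΣP(Q2 2010)Q(Q1 2010) = 13×42 + 2×26 + 8×130 + 21×17 + 2552×1 = 546 + 52 + 1040 + 357 + 2552 = 4547
P = 4495 / 4547 × 100 = 98.8564
Fisher = √(L × P) = √(98.7759 × 98.8564) = 98.8162

98.82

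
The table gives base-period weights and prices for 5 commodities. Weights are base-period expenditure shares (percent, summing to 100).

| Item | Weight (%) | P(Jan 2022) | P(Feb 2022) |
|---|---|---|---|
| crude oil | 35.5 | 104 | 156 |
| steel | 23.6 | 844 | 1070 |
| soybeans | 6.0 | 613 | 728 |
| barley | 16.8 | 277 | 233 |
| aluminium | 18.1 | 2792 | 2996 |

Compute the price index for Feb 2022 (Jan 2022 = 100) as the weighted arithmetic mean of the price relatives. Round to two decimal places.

123.85

crude oil: 35.5 × (156/104) = 35.5 × 1.500000 = 53.2500
steel: 23.6 × (1070/844) = 23.6 × 1.267773 = 29.9194
soybeans: 6.0 × (728/613) = 6.0 × 1.187602 = 7.1256
barley: 16.8 × (233/277) = 16.8 × 0.841155 = 14.1314
aluminium: 18.1 × (2996/2792) = 18.1 × 1.073066 = 19.4225
Index = Σ wᵢ·(p₁ᵢ/p₀ᵢ) = 53.2500 + 29.9194 + 7.1256 + 14.1314 + 19.4225 = 123.8489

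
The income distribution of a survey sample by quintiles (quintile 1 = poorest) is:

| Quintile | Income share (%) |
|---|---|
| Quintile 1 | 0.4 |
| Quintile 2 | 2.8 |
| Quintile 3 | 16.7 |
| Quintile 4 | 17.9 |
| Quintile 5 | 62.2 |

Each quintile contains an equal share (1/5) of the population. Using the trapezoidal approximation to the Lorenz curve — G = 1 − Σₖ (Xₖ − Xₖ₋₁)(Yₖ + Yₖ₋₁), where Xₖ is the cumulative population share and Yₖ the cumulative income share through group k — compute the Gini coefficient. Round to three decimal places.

Cumulative income shares Yₖ: 0.0040, 0.0320, 0.1990, 0.3780, 1.0000
Σ (Xₖ−Xₖ₋₁)(Yₖ+Yₖ₋₁) = (1/5)(0.0040+0.0000) + (1/5)(0.0320+0.0040) + (1/5)(0.1990+0.0320) + (1/5)(0.3780+0.1990) + (1/5)(1.0000+0.3780)
  = 0.0008 + 0.0072 + 0.0462 + 0.1154 + 0.2756 = 0.4452
G = 1 − 0.4452 = 0.5548

0.555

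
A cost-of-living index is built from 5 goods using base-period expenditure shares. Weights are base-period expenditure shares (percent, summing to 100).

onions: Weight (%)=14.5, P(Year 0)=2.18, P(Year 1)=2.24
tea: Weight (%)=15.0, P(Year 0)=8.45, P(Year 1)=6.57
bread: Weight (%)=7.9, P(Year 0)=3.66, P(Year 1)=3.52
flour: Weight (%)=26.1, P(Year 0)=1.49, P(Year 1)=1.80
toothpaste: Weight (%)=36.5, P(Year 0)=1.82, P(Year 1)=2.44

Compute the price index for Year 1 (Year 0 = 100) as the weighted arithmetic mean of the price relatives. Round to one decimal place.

114.6

onions: 14.5 × (2.24/2.18) = 14.5 × 1.027523 = 14.8991
tea: 15.0 × (6.57/8.45) = 15.0 × 0.777515 = 11.6627
bread: 7.9 × (3.52/3.66) = 7.9 × 0.961749 = 7.5978
flour: 26.1 × (1.80/1.49) = 26.1 × 1.208054 = 31.5302
toothpaste: 36.5 × (2.44/1.82) = 36.5 × 1.340659 = 48.9341
Index = Σ wᵢ·(p₁ᵢ/p₀ᵢ) = 14.8991 + 11.6627 + 7.5978 + 31.5302 + 48.9341 = 114.6239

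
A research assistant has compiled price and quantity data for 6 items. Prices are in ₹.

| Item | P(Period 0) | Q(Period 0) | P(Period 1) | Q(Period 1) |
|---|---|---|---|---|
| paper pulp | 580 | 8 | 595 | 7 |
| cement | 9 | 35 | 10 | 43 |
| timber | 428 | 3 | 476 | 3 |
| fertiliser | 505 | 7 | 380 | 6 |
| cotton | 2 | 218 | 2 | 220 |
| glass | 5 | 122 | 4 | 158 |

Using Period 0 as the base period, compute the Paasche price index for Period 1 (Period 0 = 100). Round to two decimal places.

93.83

Paasche price index uses current-period quantities as weights.
ΣP(Period 1)·Q(Period 1) = 595×7 + 10×43 + 476×3 + 380×6 + 2×220 + 4×158 = 4165 + 430 + 1428 + 2280 + 440 + 632 = 9375
ΣP(Period 0)·Q(Period 1) = 580×7 + 9×43 + 428×3 + 505×6 + 2×220 + 5×158 = 4060 + 387 + 1284 + 3030 + 440 + 790 = 9991
Index = 9375 / 9991 × 100 = 93.8345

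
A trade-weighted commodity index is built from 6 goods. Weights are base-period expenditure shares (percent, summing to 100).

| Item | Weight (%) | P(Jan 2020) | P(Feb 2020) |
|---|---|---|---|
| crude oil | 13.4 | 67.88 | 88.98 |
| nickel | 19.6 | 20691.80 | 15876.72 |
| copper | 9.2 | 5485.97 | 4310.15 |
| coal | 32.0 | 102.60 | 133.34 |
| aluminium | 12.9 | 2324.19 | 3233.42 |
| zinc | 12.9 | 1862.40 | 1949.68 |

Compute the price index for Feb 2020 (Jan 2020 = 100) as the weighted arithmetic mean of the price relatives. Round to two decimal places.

crude oil: 13.4 × (88.98/67.88) = 13.4 × 1.310843 = 17.5653
nickel: 19.6 × (15876.72/20691.80) = 19.6 × 0.767295 = 15.0390
copper: 9.2 × (4310.15/5485.97) = 9.2 × 0.785668 = 7.2281
coal: 32.0 × (133.34/102.60) = 32.0 × 1.299610 = 41.5875
aluminium: 12.9 × (3233.42/2324.19) = 12.9 × 1.391203 = 17.9465
zinc: 12.9 × (1949.68/1862.40) = 12.9 × 1.046864 = 13.5045
Index = Σ wᵢ·(p₁ᵢ/p₀ᵢ) = 17.5653 + 15.0390 + 7.2281 + 41.5875 + 17.9465 + 13.5045 = 112.8710

112.87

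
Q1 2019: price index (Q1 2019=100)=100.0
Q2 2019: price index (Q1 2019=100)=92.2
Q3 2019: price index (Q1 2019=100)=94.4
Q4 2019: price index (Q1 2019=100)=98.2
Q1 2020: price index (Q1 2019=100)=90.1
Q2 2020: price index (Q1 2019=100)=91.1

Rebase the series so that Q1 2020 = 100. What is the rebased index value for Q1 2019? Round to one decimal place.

Rebased(Q1 2019) = 100.0 / 90.1 × 100 = 110.9878

111.0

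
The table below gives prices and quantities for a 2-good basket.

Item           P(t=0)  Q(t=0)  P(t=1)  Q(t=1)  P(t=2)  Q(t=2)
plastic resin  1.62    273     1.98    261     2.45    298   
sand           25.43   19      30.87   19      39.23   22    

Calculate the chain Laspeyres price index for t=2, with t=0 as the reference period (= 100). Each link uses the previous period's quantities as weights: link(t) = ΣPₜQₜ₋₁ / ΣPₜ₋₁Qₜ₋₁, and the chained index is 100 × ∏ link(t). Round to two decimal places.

Link t=0→t=1:
ΣP(t=1)Q(t=0) = 1.98×273 + 30.87×19 = 540.54 + 586.53 = 1127.07
ΣP(t=0)Q(t=0) = 1.62×273 + 25.43×19 = 442.26 + 483.17 = 925.43
link = 1127.07/925.43 = 1.217888
Link t=1→t=2:
ΣP(t=2)Q(t=1) = 2.45×261 + 39.23×19 = 639.45 + 745.37 = 1384.82
ΣP(t=1)Q(t=1) = 1.98×261 + 30.87×19 = 516.78 + 586.53 = 1103.31
link = 1384.82/1103.31 = 1.255150
Chained index = 100 × 1.217888 × 1.255150 = 152.8632

152.86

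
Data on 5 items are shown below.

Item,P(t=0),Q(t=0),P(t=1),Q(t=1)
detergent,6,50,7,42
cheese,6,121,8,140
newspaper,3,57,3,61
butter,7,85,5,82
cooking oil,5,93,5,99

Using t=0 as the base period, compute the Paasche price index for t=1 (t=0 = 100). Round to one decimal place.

Paasche price index uses current-period quantities as weights.
ΣP(t=1)·Q(t=1) = 7×42 + 8×140 + 3×61 + 5×82 + 5×99 = 294 + 1120 + 183 + 410 + 495 = 2502
ΣP(t=0)·Q(t=1) = 6×42 + 6×140 + 3×61 + 7×82 + 5×99 = 252 + 840 + 183 + 574 + 495 = 2344
Index = 2502 / 2344 × 100 = 106.7406

106.7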